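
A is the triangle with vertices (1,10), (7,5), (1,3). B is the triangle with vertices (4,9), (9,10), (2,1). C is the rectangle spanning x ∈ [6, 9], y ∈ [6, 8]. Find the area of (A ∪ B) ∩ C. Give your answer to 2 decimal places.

The region (A ∪ B) ∩ C is the polygon with vertices (6,6.143), (6,8), (7.444,8).
By the shoelace formula its area is 1.34.

1.34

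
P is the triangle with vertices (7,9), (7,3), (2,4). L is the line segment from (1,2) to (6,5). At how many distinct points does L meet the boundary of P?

1

The segment meets the boundary at (3.75,3.65).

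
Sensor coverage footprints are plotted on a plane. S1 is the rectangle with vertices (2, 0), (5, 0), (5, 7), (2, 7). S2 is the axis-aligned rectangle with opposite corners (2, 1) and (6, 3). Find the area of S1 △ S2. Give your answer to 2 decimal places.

17.00

|S1∩S2|: x∈[2,5], y∈[1,3] → 3·2 = 6.
|S1 △ S2| = |S1| + |S2| − 2·|S1∩S2| = 21 + 8 − 12 = 17.00.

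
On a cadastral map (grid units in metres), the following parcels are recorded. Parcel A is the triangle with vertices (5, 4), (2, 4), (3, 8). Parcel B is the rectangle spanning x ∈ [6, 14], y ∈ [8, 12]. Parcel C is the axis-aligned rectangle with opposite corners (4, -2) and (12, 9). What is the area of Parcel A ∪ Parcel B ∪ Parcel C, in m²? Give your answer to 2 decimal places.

119.00

By inclusion–exclusion:
Individual areas: |Parcel A| = 6, |Parcel B| = 32, |Parcel C| = 88.
|Parcel A∩Parcel B| = 0.
|Parcel A∩Parcel C| = 1.
|Parcel B∩Parcel C|: x∈[6,12], y∈[8,9] → 6·1 = 6.
|Parcel A∩Parcel B∩Parcel C| = 0.
|Parcel A ∪ Parcel B ∪ Parcel C| = 126 − 7 + 0 = 119.00.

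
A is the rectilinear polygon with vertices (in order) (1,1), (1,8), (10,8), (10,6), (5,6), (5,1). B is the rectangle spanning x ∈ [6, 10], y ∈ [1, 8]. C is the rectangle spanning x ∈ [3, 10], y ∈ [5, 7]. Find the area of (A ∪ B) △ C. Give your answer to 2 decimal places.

|A ∪ B| = 58.
|(A ∪ B) ∩ C| = 13.
|(A ∪ B) △ C| = 58 + 14 − 26 = 46.00.

46.00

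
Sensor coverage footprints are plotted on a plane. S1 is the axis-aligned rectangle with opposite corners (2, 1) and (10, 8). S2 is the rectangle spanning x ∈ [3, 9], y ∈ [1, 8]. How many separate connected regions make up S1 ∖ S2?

2

S1 ∖ S2 splits into 2 disjoint pieces (area 7, area 7).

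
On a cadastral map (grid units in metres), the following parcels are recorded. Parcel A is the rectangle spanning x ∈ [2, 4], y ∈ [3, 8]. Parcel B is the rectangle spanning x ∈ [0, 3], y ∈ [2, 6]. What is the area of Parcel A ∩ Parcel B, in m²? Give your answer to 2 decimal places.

3.00

|Parcel A∩Parcel B|: x∈[2,3], y∈[3,6] → 1·3 = 3.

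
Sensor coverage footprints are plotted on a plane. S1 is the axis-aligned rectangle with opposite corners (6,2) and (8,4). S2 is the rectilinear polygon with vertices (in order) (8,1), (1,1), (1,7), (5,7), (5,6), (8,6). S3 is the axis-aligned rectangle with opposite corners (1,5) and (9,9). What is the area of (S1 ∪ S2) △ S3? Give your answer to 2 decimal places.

|S1 ∪ S2| = 39.
|(S1 ∪ S2) ∩ S3| = 11.
|(S1 ∪ S2) △ S3| = 39 + 32 − 22 = 49.00.

49.00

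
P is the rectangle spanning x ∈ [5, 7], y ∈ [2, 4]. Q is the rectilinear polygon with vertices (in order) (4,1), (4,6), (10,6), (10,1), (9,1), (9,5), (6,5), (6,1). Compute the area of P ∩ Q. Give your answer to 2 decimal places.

2.00

The intersection is the polygon with vertices (5,2), (5,4), (6,4), (6,2).
By the shoelace formula its area is 2.00.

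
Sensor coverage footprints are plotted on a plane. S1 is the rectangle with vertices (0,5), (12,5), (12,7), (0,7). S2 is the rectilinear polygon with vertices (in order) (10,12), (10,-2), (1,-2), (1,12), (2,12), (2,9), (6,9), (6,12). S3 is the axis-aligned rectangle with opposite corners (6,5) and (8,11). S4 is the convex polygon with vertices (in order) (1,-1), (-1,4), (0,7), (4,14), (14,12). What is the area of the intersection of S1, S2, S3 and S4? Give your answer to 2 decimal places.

3.50

The intersection is the polygon with vertices (6,7), (8,7), (8,6), (7,5), (6,5).
By the shoelace formula its area is 3.50.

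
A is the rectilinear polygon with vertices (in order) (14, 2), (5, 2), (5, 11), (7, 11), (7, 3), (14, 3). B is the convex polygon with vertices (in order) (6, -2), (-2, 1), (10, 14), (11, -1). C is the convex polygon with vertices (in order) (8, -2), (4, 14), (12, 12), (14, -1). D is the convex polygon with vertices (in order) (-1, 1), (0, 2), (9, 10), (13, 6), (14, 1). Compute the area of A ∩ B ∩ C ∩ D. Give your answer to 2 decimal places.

7.73

The intersection is the polygon with vertices (7,3), (10.733,3), (10.8,2), (7,2), (5.727,7.091), (7,8.222).
By the shoelace formula its area is 7.73.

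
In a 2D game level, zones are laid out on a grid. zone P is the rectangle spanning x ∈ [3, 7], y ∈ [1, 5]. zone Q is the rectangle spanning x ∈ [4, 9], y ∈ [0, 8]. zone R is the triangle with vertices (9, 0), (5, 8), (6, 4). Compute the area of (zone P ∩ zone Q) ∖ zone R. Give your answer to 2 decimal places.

|zone P ∩ zone Q| = 12.
|(zone P ∩ zone Q) ∩ zone R| = 1.5417.
|(zone P ∩ zone Q) ∖ zone R| = 12 − 1.5417 = 10.46.

10.46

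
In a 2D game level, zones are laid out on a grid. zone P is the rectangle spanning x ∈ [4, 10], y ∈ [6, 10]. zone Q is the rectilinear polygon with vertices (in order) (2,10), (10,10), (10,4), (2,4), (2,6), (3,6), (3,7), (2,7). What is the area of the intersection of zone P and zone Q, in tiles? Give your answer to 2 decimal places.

The intersection is the polygon with vertices (10,6), (4,6), (4,10), (10,10).
By the shoelace formula its area is 24.00.

24.00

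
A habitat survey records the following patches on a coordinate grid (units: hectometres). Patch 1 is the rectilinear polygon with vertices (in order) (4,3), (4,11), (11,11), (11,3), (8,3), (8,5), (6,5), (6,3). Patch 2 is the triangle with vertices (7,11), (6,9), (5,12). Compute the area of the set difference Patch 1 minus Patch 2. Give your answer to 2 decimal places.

|Patch 1| = 52, |Patch 1∩Patch 2| = 1.6667.
|Patch 1 ∖ Patch 2| = |Patch 1| − |Patch 1∩Patch 2| = 52 − 1.6667 = 50.33.

50.33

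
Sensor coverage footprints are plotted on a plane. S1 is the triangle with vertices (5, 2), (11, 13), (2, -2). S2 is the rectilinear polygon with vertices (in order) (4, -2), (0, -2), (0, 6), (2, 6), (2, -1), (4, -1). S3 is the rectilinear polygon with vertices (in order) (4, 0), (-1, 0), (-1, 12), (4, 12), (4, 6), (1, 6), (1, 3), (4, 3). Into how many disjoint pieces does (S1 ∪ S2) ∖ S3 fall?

(S1 ∪ S2) ∖ S3 splits into 3 disjoint pieces (area 3.8333, area 6.225, area 3).

3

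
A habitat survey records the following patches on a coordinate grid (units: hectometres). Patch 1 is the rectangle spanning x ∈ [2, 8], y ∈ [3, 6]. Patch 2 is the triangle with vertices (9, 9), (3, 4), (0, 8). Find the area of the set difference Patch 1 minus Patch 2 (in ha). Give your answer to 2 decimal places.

|Patch 1| = 18, |Patch 1∩Patch 2| = 3.7333.
|Patch 1 ∖ Patch 2| = |Patch 1| − |Patch 1∩Patch 2| = 18 − 3.7333 = 14.27.

14.27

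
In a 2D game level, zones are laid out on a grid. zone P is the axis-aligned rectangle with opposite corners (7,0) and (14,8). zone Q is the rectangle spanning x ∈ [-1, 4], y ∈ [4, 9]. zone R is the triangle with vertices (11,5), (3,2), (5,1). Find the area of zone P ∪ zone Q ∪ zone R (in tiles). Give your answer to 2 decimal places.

85.67

By inclusion–exclusion:
Individual areas: |zone P| = 56, |zone Q| = 25, |zone R| = 7.
|zone P∩zone Q| = 0 (no overlap).
|zone P∩zone R| = 2.3333.
|zone Q∩zone R| = 0.
|zone P∩zone Q∩zone R| = 0.
|zone P ∪ zone Q ∪ zone R| = 88 − 2.3333 + 0 = 85.67.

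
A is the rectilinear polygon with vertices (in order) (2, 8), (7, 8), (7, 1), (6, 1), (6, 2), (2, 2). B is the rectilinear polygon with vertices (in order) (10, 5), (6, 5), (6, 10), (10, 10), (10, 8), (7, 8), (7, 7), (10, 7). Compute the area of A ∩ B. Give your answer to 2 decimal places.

3.00

The intersection is the polygon with vertices (7,8), (7,7), (7,5), (6,5), (6,8).
By the shoelace formula its area is 3.00.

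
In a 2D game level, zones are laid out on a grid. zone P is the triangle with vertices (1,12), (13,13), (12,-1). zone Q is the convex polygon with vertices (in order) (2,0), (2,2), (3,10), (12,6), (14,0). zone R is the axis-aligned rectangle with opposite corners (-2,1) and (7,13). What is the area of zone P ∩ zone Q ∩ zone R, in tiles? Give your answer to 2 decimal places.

7.36

The intersection is the polygon with vertices (2.96,9.683), (3,10), (7,8.222), (7,4.909).
By the shoelace formula its area is 7.36.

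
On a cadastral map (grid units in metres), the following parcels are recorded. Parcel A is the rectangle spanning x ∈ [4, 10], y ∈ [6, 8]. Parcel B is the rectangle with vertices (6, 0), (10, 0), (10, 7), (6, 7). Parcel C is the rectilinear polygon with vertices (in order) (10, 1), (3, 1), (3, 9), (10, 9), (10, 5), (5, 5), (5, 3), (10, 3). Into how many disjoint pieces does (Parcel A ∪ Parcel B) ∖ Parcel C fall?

2

(Parcel A ∪ Parcel B) ∖ Parcel C splits into 2 disjoint pieces (area 8, area 4).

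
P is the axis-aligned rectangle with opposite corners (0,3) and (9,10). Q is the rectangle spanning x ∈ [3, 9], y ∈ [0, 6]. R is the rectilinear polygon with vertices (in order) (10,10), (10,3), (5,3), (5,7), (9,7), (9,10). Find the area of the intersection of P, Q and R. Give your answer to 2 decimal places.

12.00

The intersection is the polygon with vertices (5,3), (5,6), (9,6), (9,3).
By the shoelace formula its area is 12.00.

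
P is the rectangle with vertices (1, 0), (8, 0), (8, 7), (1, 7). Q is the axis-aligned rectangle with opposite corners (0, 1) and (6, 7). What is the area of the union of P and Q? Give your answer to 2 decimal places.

By inclusion–exclusion:
Individual areas: |P| = 49, |Q| = 36.
|P∩Q|: x∈[1,6], y∈[1,7] → 5·6 = 30.
|P ∪ Q| = 85 − 30 = 55.00.

55.00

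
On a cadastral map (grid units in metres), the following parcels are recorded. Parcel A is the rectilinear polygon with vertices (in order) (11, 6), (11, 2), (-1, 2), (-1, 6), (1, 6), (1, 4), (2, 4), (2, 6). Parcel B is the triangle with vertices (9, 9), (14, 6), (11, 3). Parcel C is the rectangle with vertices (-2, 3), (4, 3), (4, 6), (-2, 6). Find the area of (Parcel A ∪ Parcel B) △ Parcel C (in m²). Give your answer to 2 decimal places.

|Parcel A ∪ Parcel B| = 56.5.
|(Parcel A ∪ Parcel B) ∩ Parcel C| = 13.
|(Parcel A ∪ Parcel B) △ Parcel C| = 56.5 + 18 − 26 = 48.50.

48.50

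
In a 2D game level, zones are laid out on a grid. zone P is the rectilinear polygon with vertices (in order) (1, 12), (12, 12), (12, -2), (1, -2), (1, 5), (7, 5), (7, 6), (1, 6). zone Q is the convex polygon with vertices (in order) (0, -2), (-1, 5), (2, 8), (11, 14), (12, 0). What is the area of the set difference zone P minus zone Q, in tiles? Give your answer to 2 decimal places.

|zone P| = 148, |zone P∩zone Q| = 114.4405.
|zone P ∖ zone Q| = |zone P| − |zone P∩zone Q| = 148 − 114.4405 = 33.56.

33.56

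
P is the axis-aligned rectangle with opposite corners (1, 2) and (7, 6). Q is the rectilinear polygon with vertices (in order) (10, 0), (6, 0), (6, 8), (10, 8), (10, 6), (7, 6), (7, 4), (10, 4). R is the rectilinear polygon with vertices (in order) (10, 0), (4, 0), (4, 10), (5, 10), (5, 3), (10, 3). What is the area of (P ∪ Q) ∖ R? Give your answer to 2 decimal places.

29.00

|P ∪ Q| = 46.
|(P ∪ Q) ∩ R| = 17.
|(P ∪ Q) ∖ R| = 46 − 17 = 29.00.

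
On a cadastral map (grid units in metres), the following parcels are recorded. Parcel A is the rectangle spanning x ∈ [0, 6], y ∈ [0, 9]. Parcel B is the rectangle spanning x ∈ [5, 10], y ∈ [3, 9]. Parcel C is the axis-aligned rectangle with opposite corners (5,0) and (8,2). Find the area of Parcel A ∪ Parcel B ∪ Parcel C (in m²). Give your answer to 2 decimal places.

82.00

By inclusion–exclusion:
Individual areas: |Parcel A| = 54, |Parcel B| = 30, |Parcel C| = 6.
|Parcel A∩Parcel B|: x∈[5,6], y∈[3,9] → 1·6 = 6.
|Parcel A∩Parcel C|: x∈[5,6], y∈[0,2] → 1·2 = 2.
|Parcel B∩Parcel C| = 0 (no overlap).
|Parcel A∩Parcel B∩Parcel C| = 0.
|Parcel A ∪ Parcel B ∪ Parcel C| = 90 − 8 + 0 = 82.00.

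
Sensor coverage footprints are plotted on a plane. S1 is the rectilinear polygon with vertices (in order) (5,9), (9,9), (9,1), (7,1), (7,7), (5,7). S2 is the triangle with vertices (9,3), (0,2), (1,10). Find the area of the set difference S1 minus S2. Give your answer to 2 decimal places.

|S1| = 20, |S1∩S2| = 1.9722.
|S1 ∖ S2| = |S1| − |S1∩S2| = 20 − 1.9722 = 18.03.

18.03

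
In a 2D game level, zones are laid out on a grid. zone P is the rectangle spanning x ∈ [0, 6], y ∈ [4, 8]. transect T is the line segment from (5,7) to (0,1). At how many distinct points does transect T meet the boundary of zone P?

1

The segment meets the boundary at (2.5,4).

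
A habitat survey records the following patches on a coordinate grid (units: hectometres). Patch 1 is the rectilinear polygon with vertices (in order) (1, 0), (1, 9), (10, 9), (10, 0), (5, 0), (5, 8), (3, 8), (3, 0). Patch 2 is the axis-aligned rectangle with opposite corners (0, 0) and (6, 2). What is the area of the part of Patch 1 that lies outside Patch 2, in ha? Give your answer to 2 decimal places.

|Patch 1| = 65, |Patch 1∩Patch 2| = 6.
|Patch 1 ∖ Patch 2| = |Patch 1| − |Patch 1∩Patch 2| = 65 − 6 = 59.00.

59.00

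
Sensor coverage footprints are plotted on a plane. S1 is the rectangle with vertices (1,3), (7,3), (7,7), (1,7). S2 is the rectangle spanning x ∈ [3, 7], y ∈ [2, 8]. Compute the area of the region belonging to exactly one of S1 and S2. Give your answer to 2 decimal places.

16.00

|S1∩S2|: x∈[3,7], y∈[3,7] → 4·4 = 16.
|S1 △ S2| = |S1| + |S2| − 2·|S1∩S2| = 24 + 24 − 32 = 16.00.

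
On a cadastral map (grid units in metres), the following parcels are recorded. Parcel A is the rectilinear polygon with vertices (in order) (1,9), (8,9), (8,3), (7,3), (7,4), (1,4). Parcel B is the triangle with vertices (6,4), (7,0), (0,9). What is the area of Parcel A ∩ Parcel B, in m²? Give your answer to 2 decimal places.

The intersection is the polygon with vertices (3.889,4), (1,7.714), (1,8.167), (6,4).
By the shoelace formula its area is 5.05.

5.05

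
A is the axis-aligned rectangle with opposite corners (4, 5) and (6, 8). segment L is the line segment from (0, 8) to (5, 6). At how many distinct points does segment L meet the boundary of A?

The segment meets the boundary at (4,6.4).

1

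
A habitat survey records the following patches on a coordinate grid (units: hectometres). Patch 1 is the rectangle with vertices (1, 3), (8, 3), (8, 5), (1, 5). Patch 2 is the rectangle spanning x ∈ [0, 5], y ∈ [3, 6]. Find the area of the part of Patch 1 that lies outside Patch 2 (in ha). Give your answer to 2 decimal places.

|Patch 1∩Patch 2|: x∈[1,5], y∈[3,5] → 4·2 = 8.
|Patch 1| = 14.
|Patch 1 ∖ Patch 2| = |Patch 1| − |Patch 1∩Patch 2| = 14 − 8 = 6.00.

6.00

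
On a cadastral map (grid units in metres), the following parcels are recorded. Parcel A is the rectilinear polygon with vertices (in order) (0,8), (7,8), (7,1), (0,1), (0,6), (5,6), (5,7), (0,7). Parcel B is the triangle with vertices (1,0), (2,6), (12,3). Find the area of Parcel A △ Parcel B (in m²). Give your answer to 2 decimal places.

30.32

|Parcel A| = 44, |Parcel B| = 31.5, |Parcel A∩Parcel B| = 22.5909.
|Parcel A △ Parcel B| = |Parcel A| + |Parcel B| − 2·|Parcel A∩Parcel B| = 44 + 31.5 − 45.1818 = 30.32.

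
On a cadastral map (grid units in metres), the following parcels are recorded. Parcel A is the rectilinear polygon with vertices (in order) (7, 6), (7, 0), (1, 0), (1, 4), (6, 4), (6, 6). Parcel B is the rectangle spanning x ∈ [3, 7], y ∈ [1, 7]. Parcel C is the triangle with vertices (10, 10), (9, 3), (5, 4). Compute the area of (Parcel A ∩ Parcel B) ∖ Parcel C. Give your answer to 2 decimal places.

11.77

|Parcel A ∩ Parcel B| = 14.
|(Parcel A ∩ Parcel B) ∩ Parcel C| = 2.2333.
|(Parcel A ∩ Parcel B) ∖ Parcel C| = 14 − 2.2333 = 11.77.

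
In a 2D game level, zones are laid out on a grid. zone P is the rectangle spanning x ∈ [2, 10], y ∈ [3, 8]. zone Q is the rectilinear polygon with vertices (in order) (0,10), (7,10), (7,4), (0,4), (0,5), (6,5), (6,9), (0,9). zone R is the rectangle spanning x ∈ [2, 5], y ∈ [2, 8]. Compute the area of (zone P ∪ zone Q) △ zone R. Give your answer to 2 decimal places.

38.00

|zone P ∪ zone Q| = 50.
|(zone P ∪ zone Q) ∩ zone R| = 15.
|(zone P ∪ zone Q) △ zone R| = 50 + 18 − 30 = 38.00.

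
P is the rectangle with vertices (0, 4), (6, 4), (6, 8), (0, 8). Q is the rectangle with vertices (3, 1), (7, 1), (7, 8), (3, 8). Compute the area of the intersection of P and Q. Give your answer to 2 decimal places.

12.00

|P∩Q|: x∈[3,6], y∈[4,8] → 3·4 = 12.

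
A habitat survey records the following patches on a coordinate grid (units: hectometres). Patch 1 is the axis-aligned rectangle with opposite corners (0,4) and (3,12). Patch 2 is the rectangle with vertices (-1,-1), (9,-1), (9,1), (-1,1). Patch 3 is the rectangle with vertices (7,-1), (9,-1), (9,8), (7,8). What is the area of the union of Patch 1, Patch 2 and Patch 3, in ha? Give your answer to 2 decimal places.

By inclusion–exclusion:
Individual areas: |Patch 1| = 24, |Patch 2| = 20, |Patch 3| = 18.
|Patch 1∩Patch 2| = 0 (no overlap).
|Patch 1∩Patch 3| = 0 (no overlap).
|Patch 2∩Patch 3|: x∈[7,9], y∈[-1,1] → 2·2 = 4.
|Patch 1∩Patch 2∩Patch 3| = 0.
|Patch 1 ∪ Patch 2 ∪ Patch 3| = 62 − 4 + 0 = 58.00.

58.00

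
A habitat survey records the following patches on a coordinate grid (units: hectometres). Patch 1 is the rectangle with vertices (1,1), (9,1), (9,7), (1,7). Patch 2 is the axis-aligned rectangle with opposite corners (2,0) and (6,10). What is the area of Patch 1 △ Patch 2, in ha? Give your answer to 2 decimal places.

|Patch 1∩Patch 2|: x∈[2,6], y∈[1,7] → 4·6 = 24.
|Patch 1 △ Patch 2| = |Patch 1| + |Patch 2| − 2·|Patch 1∩Patch 2| = 48 + 40 − 48 = 40.00.

40.00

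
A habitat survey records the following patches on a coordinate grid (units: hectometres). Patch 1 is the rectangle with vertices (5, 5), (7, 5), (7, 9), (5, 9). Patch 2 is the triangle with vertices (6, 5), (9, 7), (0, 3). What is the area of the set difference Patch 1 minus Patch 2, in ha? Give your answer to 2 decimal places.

|Patch 1| = 8, |Patch 1∩Patch 2| = 1.
|Patch 1 ∖ Patch 2| = |Patch 1| − |Patch 1∩Patch 2| = 8 − 1 = 7.00.

7.00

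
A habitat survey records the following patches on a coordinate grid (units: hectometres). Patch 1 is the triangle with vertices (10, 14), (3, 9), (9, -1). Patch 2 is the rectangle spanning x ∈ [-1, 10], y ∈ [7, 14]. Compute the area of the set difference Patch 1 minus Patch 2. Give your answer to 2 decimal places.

|Patch 1| = 50, |Patch 1∩Patch 2| = 28.6667.
|Patch 1 ∖ Patch 2| = |Patch 1| − |Patch 1∩Patch 2| = 50 − 28.6667 = 21.33.

21.33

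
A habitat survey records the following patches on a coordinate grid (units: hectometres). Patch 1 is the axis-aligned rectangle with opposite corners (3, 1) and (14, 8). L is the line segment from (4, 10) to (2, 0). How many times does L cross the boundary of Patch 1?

2

The segment meets the boundary at (3,5), (3.6,8).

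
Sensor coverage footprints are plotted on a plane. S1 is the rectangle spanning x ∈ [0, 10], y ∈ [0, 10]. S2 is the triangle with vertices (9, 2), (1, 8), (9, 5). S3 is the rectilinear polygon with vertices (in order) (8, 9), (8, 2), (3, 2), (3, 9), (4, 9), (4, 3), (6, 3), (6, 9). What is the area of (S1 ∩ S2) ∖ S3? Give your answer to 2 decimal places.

6.56

|S1 ∩ S2| = 12.
|(S1 ∩ S2) ∩ S3| = 5.4375.
|(S1 ∩ S2) ∖ S3| = 12 − 5.4375 = 6.56.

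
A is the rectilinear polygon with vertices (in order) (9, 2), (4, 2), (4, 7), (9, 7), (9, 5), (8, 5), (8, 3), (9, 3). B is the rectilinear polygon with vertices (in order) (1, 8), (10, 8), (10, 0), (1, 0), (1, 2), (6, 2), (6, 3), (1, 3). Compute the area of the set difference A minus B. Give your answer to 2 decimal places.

2.00

|A| = 23, |A∩B| = 21.
|A ∖ B| = |A| − |A∩B| = 23 − 21 = 2.00.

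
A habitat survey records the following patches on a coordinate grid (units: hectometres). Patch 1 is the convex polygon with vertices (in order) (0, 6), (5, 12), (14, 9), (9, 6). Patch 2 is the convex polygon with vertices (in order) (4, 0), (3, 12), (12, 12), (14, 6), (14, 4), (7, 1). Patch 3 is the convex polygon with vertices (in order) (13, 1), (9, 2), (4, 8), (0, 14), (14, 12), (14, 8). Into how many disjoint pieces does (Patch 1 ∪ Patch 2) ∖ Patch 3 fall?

2

(Patch 1 ∪ Patch 2) ∖ Patch 3 splits into 2 disjoint pieces (area 1.0174, area 30.306).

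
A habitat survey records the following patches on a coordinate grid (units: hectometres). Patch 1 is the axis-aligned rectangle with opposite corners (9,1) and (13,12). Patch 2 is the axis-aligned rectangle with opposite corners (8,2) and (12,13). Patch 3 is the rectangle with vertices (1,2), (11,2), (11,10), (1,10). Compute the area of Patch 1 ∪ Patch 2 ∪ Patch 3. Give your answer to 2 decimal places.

By inclusion–exclusion:
Individual areas: |Patch 1| = 44, |Patch 2| = 44, |Patch 3| = 80.
|Patch 1∩Patch 2|: x∈[9,12], y∈[2,12] → 3·10 = 30.
|Patch 1∩Patch 3|: x∈[9,11], y∈[2,10] → 2·8 = 16.
|Patch 2∩Patch 3|: x∈[8,11], y∈[2,10] → 3·8 = 24.
|Patch 1∩Patch 2∩Patch 3| = 16.
|Patch 1 ∪ Patch 2 ∪ Patch 3| = 168 − 70 + 16 = 114.00.

114.00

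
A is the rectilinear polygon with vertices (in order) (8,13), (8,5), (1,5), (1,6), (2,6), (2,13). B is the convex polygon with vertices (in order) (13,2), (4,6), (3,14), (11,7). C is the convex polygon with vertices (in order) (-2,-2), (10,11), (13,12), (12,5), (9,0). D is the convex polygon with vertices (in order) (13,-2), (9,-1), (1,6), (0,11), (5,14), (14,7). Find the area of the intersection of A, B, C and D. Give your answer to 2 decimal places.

The intersection is the polygon with vertices (4.982,5.564), (8,8.833), (8,5), (6.25,5).
By the shoelace formula its area is 6.28.

6.28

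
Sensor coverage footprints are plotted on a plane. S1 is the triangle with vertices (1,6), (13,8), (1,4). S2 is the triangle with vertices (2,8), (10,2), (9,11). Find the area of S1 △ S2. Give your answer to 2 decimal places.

35.70

|S1| = 12, |S2| = 33, |S1∩S2| = 4.6508.
|S1 △ S2| = |S1| + |S2| − 2·|S1∩S2| = 12 + 33 − 9.3016 = 35.70.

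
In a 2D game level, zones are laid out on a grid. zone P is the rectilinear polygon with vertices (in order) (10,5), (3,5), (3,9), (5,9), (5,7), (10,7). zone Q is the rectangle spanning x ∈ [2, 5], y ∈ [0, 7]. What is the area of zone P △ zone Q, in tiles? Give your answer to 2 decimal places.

31.00

|zone P| = 18, |zone Q| = 21, |zone P∩zone Q| = 4.
|zone P △ zone Q| = |zone P| + |zone Q| − 2·|zone P∩zone Q| = 18 + 21 − 8 = 31.00.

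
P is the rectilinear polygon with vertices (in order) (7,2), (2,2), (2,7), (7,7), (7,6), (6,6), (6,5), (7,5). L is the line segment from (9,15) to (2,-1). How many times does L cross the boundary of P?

The segment meets the boundary at (5.5,7), (3.312,2).

2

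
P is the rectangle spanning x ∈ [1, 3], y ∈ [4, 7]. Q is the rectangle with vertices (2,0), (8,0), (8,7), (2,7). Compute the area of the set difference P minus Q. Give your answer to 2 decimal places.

3.00

|P∩Q|: x∈[2,3], y∈[4,7] → 1·3 = 3.
|P| = 6.
|P ∖ Q| = |P| − |P∩Q| = 6 − 3 = 3.00.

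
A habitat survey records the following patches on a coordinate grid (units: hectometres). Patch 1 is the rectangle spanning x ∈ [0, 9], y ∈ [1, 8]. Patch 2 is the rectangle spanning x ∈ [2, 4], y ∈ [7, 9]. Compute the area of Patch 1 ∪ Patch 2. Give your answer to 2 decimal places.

By inclusion–exclusion:
Individual areas: |Patch 1| = 63, |Patch 2| = 4.
|Patch 1∩Patch 2|: x∈[2,4], y∈[7,8] → 2·1 = 2.
|Patch 1 ∪ Patch 2| = 67 − 2 = 65.00.

65.00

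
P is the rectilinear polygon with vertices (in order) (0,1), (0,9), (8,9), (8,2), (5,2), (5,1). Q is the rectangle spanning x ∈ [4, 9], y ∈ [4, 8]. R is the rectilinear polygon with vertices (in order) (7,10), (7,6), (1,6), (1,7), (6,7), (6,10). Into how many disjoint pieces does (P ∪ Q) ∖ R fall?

(P ∪ Q) ∖ R is a single connected region.

1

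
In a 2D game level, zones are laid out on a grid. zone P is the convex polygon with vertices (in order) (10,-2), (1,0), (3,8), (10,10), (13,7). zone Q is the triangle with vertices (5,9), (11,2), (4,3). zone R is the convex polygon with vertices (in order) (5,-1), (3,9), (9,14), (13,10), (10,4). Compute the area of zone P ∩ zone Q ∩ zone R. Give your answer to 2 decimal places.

The intersection is the polygon with vertices (9.615,3.615), (8.375,2.375), (4.206,2.971), (4.091,3.546), (4.925,8.55), (5.295,8.656).
By the shoelace formula its area is 19.50.

19.50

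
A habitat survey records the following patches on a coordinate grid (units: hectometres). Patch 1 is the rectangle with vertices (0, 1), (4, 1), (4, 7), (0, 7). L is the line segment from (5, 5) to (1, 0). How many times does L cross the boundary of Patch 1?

2

The segment meets the boundary at (1.8,1), (4,3.75).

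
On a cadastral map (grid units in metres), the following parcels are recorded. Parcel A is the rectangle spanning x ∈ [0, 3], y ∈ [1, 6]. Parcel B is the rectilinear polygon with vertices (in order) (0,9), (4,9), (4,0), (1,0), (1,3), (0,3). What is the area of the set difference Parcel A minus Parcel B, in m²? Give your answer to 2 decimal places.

2.00

|Parcel A| = 15, |Parcel A∩Parcel B| = 13.
|Parcel A ∖ Parcel B| = |Parcel A| − |Parcel A∩Parcel B| = 15 − 13 = 2.00.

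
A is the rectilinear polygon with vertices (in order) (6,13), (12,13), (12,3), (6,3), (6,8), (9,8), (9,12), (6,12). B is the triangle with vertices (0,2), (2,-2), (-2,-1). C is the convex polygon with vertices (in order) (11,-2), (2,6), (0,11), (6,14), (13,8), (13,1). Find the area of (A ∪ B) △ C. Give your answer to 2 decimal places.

|A ∪ B| = 55.
|(A ∪ B) ∩ C| = 38.1786.
|(A ∪ B) △ C| = 55 + 118 − 76.3571 = 96.64.

96.64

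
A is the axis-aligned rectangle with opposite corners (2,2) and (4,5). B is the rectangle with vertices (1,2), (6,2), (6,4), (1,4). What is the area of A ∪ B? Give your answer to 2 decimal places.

By inclusion–exclusion:
Individual areas: |A| = 6, |B| = 10.
|A∩B|: x∈[2,4], y∈[2,4] → 2·2 = 4.
|A ∪ B| = 16 − 4 = 12.00.

12.00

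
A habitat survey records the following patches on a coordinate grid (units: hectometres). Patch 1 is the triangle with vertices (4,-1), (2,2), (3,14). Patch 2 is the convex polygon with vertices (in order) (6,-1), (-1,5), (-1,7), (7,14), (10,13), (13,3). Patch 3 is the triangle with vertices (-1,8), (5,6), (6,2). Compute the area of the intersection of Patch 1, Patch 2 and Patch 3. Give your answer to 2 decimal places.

2.59

The intersection is the polygon with vertices (3.667,4), (2.267,5.2), (2.405,6.865), (3.5,6.5).
By the shoelace formula its area is 2.59.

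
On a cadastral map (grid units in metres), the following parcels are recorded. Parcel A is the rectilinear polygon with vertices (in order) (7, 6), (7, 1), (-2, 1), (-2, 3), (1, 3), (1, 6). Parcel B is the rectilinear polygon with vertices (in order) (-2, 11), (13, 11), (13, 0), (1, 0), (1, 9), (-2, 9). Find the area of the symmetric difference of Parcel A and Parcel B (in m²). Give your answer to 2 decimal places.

|Parcel A| = 36, |Parcel B| = 138, |Parcel A∩Parcel B| = 30.
|Parcel A △ Parcel B| = |Parcel A| + |Parcel B| − 2·|Parcel A∩Parcel B| = 36 + 138 − 60 = 114.00.

114.00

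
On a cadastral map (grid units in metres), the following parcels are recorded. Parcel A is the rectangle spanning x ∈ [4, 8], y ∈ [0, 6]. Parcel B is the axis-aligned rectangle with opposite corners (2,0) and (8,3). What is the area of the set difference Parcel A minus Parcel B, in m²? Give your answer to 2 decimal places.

12.00

|Parcel A∩Parcel B|: x∈[4,8], y∈[0,3] → 4·3 = 12.
|Parcel A| = 24.
|Parcel A ∖ Parcel B| = |Parcel A| − |Parcel A∩Parcel B| = 24 − 12 = 12.00.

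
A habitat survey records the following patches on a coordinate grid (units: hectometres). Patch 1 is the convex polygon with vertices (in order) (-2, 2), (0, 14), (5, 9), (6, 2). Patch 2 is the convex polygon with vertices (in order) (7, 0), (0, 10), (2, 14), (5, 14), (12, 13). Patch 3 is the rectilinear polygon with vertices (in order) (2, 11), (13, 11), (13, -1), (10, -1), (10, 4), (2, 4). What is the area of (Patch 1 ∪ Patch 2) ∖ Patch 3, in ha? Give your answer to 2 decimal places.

74.87

|Patch 1 ∪ Patch 2| = 130.0667.
|(Patch 1 ∪ Patch 2) ∩ Patch 3| = 55.1923.
|(Patch 1 ∪ Patch 2) ∖ Patch 3| = 130.0667 − 55.1923 = 74.87.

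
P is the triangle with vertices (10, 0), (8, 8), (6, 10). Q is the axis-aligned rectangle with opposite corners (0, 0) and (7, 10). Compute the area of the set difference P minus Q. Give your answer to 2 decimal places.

|P| = 6, |P∩Q| = 0.75.
|P ∖ Q| = |P| − |P∩Q| = 6 − 0.75 = 5.25.

5.25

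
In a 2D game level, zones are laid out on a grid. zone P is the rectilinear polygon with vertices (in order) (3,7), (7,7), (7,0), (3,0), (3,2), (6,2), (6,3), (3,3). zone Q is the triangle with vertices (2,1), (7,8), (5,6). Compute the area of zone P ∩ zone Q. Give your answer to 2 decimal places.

The intersection is the polygon with vertices (6.286,7), (3.429,3), (3.2,3), (5,6), (6,7).
By the shoelace formula its area is 1.63.

1.63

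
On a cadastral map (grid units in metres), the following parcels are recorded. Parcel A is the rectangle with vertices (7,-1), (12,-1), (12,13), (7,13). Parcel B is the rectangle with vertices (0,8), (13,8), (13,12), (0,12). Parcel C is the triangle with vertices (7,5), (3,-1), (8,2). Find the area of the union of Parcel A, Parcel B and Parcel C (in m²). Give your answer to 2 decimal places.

109.20

By inclusion–exclusion:
Individual areas: |Parcel A| = 70, |Parcel B| = 52, |Parcel C| = 9.
|Parcel A∩Parcel B|: x∈[7,12], y∈[8,12] → 5·4 = 20.
|Parcel A∩Parcel C| = 1.8.
|Parcel B∩Parcel C| = 0.
|Parcel A∩Parcel B∩Parcel C| = 0.
|Parcel A ∪ Parcel B ∪ Parcel C| = 131 − 21.8 + 0 = 109.20.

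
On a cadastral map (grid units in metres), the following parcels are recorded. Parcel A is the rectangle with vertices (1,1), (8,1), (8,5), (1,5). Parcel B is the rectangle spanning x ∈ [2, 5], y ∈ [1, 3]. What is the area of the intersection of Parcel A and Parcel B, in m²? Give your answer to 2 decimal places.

|Parcel A∩Parcel B|: x∈[2,5], y∈[1,3] → 3·2 = 6.

6.00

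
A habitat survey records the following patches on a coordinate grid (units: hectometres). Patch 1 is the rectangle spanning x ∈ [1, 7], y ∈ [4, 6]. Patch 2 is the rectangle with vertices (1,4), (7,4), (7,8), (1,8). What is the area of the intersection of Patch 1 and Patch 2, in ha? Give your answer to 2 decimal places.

12.00

|Patch 1∩Patch 2|: x∈[1,7], y∈[4,6] → 6·2 = 12.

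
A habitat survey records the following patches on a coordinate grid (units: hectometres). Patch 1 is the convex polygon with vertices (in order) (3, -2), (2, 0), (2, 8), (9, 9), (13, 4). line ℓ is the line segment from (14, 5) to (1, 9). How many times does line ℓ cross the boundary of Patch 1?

The segment meets the boundary at (3.537,8.22), (11.612,5.735).

2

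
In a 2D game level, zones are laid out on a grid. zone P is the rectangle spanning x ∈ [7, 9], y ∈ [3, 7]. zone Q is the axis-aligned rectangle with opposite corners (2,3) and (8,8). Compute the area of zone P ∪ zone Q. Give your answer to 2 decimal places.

By inclusion–exclusion:
Individual areas: |zone P| = 8, |zone Q| = 30.
|zone P∩zone Q|: x∈[7,8], y∈[3,7] → 1·4 = 4.
|zone P ∪ zone Q| = 38 − 4 = 34.00.

34.00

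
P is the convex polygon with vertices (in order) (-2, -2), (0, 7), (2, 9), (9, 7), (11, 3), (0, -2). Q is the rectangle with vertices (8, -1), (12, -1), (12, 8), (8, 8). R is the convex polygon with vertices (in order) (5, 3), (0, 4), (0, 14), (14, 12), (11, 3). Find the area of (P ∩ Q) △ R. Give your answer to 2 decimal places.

117.90

|P ∩ Q| = 10.1883.
|(P ∩ Q) ∩ R| = 8.1429.
|(P ∩ Q) △ R| = 10.1883 + 124 − 16.2857 = 117.90.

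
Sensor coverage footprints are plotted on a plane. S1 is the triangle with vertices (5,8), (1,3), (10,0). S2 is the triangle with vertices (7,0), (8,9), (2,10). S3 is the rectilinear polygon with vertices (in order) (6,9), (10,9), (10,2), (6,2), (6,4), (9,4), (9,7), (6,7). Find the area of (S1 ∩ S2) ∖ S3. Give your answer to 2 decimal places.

|S1 ∩ S2| = 11.9948.
|(S1 ∩ S2) ∩ S3| = 2.6667.
|(S1 ∩ S2) ∖ S3| = 11.9948 − 2.6667 = 9.33.

9.33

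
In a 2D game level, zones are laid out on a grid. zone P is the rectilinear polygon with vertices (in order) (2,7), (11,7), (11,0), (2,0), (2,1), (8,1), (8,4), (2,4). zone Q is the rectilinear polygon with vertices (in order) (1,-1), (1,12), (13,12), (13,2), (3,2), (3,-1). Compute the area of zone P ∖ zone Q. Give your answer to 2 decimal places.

|zone P| = 45, |zone P∩zone Q| = 34.
|zone P ∖ zone Q| = |zone P| − |zone P∩zone Q| = 45 − 34 = 11.00.

11.00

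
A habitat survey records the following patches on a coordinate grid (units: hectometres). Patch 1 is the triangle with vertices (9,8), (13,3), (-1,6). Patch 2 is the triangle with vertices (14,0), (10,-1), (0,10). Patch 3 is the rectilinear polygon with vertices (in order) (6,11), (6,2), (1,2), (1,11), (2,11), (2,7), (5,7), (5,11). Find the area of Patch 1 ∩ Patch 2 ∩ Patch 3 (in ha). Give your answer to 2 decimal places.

The intersection is the polygon with vertices (2.923,6.785), (4,7), (4.2,7), (6,5.714), (6,4.5), (4.758,4.766).
By the shoelace formula its area is 3.91.

3.91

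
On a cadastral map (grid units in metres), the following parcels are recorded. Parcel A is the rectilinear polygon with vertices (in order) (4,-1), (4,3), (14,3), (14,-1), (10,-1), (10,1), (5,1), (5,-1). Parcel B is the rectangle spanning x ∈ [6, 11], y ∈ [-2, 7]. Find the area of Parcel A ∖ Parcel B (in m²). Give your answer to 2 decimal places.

|Parcel A| = 30, |Parcel A∩Parcel B| = 12.
|Parcel A ∖ Parcel B| = |Parcel A| − |Parcel A∩Parcel B| = 30 − 12 = 18.00.

18.00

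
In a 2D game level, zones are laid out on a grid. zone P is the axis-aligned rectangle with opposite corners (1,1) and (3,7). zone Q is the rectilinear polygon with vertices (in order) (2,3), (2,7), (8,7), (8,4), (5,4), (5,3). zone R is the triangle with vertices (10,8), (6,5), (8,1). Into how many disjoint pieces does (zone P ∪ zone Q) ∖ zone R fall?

1

(zone P ∪ zone Q) ∖ zone R is a single connected region.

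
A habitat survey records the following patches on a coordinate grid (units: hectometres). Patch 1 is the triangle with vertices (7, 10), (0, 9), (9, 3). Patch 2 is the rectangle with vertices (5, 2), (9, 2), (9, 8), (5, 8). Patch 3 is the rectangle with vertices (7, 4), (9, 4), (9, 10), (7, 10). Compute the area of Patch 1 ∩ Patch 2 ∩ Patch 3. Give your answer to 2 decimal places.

4.49

The intersection is the polygon with vertices (7.571,8), (8.714,4), (7.5,4), (7,4.333), (7,8).
By the shoelace formula its area is 4.49.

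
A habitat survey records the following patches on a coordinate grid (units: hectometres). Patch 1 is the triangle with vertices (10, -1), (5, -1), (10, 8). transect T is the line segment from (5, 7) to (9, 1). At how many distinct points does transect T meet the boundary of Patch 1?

1

The segment meets the boundary at (7.424,3.364).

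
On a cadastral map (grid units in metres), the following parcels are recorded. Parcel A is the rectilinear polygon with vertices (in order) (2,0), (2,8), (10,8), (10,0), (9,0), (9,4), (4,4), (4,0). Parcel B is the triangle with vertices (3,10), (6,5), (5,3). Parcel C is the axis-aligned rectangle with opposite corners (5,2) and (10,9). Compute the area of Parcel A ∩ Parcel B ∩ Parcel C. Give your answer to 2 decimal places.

1.58

The intersection is the polygon with vertices (6,5), (5.5,4), (5,4), (5,6.667).
By the shoelace formula its area is 1.58.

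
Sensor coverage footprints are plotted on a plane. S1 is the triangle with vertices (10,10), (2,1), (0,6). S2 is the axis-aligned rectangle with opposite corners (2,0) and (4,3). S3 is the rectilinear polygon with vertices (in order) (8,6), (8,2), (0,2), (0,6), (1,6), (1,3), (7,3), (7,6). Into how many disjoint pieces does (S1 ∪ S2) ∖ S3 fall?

(S1 ∪ S2) ∖ S3 splits into 2 disjoint pieces (area 4.2, area 25.1722).

2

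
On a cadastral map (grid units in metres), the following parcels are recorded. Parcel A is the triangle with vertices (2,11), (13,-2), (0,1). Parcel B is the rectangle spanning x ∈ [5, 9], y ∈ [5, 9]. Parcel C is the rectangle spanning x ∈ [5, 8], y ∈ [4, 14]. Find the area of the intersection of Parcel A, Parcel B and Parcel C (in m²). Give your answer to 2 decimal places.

The intersection is the polygon with vertices (5,5), (5,7.455), (7.077,5).
By the shoelace formula its area is 2.55.

2.55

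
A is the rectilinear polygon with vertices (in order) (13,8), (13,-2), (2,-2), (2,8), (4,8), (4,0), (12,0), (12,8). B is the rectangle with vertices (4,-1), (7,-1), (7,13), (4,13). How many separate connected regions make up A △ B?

A △ B is a single connected region.

1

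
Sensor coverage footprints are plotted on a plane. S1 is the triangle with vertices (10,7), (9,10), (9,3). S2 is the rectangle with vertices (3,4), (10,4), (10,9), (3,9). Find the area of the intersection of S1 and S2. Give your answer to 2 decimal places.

3.21

The intersection is the polygon with vertices (10,7), (9.25,4), (9,4), (9,9), (9.333,9).
By the shoelace formula its area is 3.21.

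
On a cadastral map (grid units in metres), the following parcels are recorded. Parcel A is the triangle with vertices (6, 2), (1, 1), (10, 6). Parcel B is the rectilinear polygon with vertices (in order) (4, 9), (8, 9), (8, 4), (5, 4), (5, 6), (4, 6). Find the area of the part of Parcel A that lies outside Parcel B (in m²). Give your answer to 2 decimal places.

|Parcel A| = 8, |Parcel A∩Parcel B| = 0.7111.
|Parcel A ∖ Parcel B| = |Parcel A| − |Parcel A∩Parcel B| = 8 − 0.7111 = 7.29.

7.29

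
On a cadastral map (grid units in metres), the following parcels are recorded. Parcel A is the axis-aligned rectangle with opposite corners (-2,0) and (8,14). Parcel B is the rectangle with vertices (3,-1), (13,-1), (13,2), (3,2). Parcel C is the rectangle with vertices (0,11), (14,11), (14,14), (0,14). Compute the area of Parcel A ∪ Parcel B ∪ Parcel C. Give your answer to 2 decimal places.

By inclusion–exclusion:
Individual areas: |Parcel A| = 140, |Parcel B| = 30, |Parcel C| = 42.
|Parcel A∩Parcel B|: x∈[3,8], y∈[0,2] → 5·2 = 10.
|Parcel A∩Parcel C|: x∈[0,8], y∈[11,14] → 8·3 = 24.
|Parcel B∩Parcel C| = 0 (no overlap).
|Parcel A∩Parcel B∩Parcel C| = 0.
|Parcel A ∪ Parcel B ∪ Parcel C| = 212 − 34 + 0 = 178.00.

178.00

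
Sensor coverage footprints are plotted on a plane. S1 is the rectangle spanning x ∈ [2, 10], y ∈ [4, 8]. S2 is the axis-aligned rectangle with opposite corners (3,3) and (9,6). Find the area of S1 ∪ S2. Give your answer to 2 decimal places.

38.00

By inclusion–exclusion:
Individual areas: |S1| = 32, |S2| = 18.
|S1∩S2|: x∈[3,9], y∈[4,6] → 6·2 = 12.
|S1 ∪ S2| = 50 − 12 = 38.00.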